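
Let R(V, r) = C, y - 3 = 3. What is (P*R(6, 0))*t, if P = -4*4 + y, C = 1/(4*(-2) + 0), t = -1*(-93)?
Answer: 465/4 ≈ 116.25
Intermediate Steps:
y = 6 (y = 3 + 3 = 6)
t = 93
C = -⅛ (C = 1/(-8 + 0) = 1/(-8) = -⅛ ≈ -0.12500)
P = -10 (P = -4*4 + 6 = -16 + 6 = -10)
R(V, r) = -⅛
(P*R(6, 0))*t = -10*(-⅛)*93 = (5/4)*93 = 465/4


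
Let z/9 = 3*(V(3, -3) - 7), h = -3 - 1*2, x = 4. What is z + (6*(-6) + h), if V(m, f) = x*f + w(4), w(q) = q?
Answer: -446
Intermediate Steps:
h = -5 (h = -3 - 2 = -5)
V(m, f) = 4 + 4*f (V(m, f) = 4*f + 4 = 4 + 4*f)
z = -405 (z = 9*(3*((4 + 4*(-3)) - 7)) = 9*(3*((4 - 12) - 7)) = 9*(3*(-8 - 7)) = 9*(3*(-15)) = 9*(-45) = -405)
z + (6*(-6) + h) = -405 + (6*(-6) - 5) = -405 + (-36 - 5) = -405 - 41 = -446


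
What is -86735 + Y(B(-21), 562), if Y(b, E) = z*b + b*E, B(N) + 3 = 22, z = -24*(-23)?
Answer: -65569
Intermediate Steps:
z = 552
B(N) = 19 (B(N) = -3 + 22 = 19)
Y(b, E) = 552*b + E*b (Y(b, E) = 552*b + b*E = 552*b + E*b)
-86735 + Y(B(-21), 562) = -86735 + 19*(552 + 562) = -86735 + 19*1114 = -86735 + 21166 = -65569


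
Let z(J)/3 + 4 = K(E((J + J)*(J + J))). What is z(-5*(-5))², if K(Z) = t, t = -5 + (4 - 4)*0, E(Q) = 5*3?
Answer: 729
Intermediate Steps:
E(Q) = 15
t = -5 (t = -5 + 0*0 = -5 + 0 = -5)
K(Z) = -5
z(J) = -27 (z(J) = -12 + 3*(-5) = -12 - 15 = -27)
z(-5*(-5))² = (-27)² = 729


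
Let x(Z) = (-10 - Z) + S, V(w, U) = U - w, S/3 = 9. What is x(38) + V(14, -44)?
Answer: -79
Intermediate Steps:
S = 27 (S = 3*9 = 27)
x(Z) = 17 - Z (x(Z) = (-10 - Z) + 27 = 17 - Z)
x(38) + V(14, -44) = (17 - 1*38) + (-44 - 1*14) = (17 - 38) + (-44 - 14) = -21 - 58 = -79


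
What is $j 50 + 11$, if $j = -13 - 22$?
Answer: $-1739$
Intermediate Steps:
$j = -35$
$j 50 + 11 = \left(-35\right) 50 + 11 = -1750 + 11 = -1739$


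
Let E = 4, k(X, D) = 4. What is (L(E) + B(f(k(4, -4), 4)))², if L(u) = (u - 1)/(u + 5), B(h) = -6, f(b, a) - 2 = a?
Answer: 289/9 ≈ 32.111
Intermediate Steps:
f(b, a) = 2 + a
L(u) = (-1 + u)/(5 + u)
(L(E) + B(f(k(4, -4), 4)))² = ((-1 + 4)/(5 + 4) - 6)² = (3/9 - 6)² = ((⅑)*3 - 6)² = (⅓ - 6)² = (-17/3)² = 289/9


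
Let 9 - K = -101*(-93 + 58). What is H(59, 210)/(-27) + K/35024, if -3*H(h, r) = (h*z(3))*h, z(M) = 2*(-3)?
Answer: -121966145/472824 ≈ -257.95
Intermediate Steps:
z(M) = -6
H(h, r) = 2*h² (H(h, r) = -h*(-6)*h/3 = -(-6*h)*h/3 = -(-2)*h² = 2*h²)
K = -3526 (K = 9 - (-101)*(-93 + 58) = 9 - (-101)*(-35) = 9 - 1*3535 = 9 - 3535 = -3526)
H(59, 210)/(-27) + K/35024 = (2*59²)/(-27) - 3526/35024 = (2*3481)*(-1/27) - 3526*1/35024 = 6962*(-1/27) - 1763/17512 = -6962/27 - 1763/17512 = -121966145/472824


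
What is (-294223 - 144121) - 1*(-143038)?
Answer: -295306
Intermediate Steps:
(-294223 - 144121) - 1*(-143038) = -438344 + 143038 = -295306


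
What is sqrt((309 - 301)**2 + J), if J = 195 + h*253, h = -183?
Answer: 2*I*sqrt(11510) ≈ 214.57*I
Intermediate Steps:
J = -46104 (J = 195 - 183*253 = 195 - 46299 = -46104)
sqrt((309 - 301)**2 + J) = sqrt((309 - 301)**2 - 46104) = sqrt(8**2 - 46104) = sqrt(64 - 46104) = sqrt(-46040) = 2*I*sqrt(11510)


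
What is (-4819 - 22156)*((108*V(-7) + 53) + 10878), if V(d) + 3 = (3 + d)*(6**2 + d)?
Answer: 51818975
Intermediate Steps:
V(d) = -3 + (3 + d)*(36 + d) (V(d) = -3 + (3 + d)*(6**2 + d) = -3 + (3 + d)*(36 + d))
(-4819 - 22156)*((108*V(-7) + 53) + 10878) = (-4819 - 22156)*((108*(105 + (-7)**2 + 39*(-7)) + 53) + 10878) = -26975*((108*(105 + 49 - 273) + 53) + 10878) = -26975*((108*(-119) + 53) + 10878) = -26975*((-12852 + 53) + 10878) = -26975*(-12799 + 10878) = -26975*(-1921) = 51818975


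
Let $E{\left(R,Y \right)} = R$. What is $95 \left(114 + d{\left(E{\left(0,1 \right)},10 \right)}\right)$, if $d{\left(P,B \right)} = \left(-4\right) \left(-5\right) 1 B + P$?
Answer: $29830$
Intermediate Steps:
$d{\left(P,B \right)} = P + 20 B$ ($d{\left(P,B \right)} = 20 \cdot 1 B + P = 20 B + P = P + 20 B$)
$95 \left(114 + d{\left(E{\left(0,1 \right)},10 \right)}\right) = 95 \left(114 + \left(0 + 20 \cdot 10\right)\right) = 95 \left(114 + \left(0 + 200\right)\right) = 95 \left(114 + 200\right) = 95 \cdot 314 = 29830$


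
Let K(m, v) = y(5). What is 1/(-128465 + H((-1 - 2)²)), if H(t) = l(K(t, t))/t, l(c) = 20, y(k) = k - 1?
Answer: -9/1156165 ≈ -7.7844e-6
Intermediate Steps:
y(k) = -1 + k
K(m, v) = 4 (K(m, v) = -1 + 5 = 4)
H(t) = 20/t
1/(-128465 + H((-1 - 2)²)) = 1/(-128465 + 20/((-1 - 2)²)) = 1/(-128465 + 20/((-3)²)) = 1/(-128465 + 20/9) = 1/(-1156165/9) = -9/1156165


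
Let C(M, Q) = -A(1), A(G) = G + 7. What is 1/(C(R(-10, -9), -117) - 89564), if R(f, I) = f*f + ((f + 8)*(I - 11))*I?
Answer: -1/89572 ≈ -1.1164e-5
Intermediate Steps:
A(G) = 7 + G
R(f, I) = f² + I*(-11 + I)*(8 + f) (R(f, I) = f² + ((8 + f)*(-11 + I))*I = f² + ((-11 + I)*(8 + f))*I = f² + I*(-11 + I)*(8 + f))
C(M, Q) = -8 (C(M, Q) = -(7 + 1) = -1*8 = -8)
1/(C(R(-10, -9), -117) - 89564) = 1/(-8 - 89564) = 1/(-89572) = -1/89572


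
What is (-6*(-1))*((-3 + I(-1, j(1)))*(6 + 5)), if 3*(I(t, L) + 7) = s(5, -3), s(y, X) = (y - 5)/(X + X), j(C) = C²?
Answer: -660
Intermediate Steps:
s(y, X) = (-5 + y)/(2*X) (s(y, X) = (-5 + y)/((2*X)) = (-5 + y)*(1/(2*X)) = (-5 + y)/(2*X))
I(t, L) = -7 (I(t, L) = -7 + ((½)*(-5 + 5)/(-3))/3 = -7 + ((½)*(-⅓)*0)/3 = -7 + (⅓)*0 = -7 + 0 = -7)
(-6*(-1))*((-3 + I(-1, j(1)))*(6 + 5)) = (-6*(-1))*((-3 - 7)*(6 + 5)) = 6*(-10*11) = 6*(-110) = -660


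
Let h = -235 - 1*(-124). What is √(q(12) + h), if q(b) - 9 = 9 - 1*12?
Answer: I*√105 ≈ 10.247*I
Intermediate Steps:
q(b) = 6 (q(b) = 9 + (9 - 1*12) = 9 + (9 - 12) = 9 - 3 = 6)
h = -111 (h = -235 + 124 = -111)
√(q(12) + h) = √(6 - 111) = √(-105) = I*√105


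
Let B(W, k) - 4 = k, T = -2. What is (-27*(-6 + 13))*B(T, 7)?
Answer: -2079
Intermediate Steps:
B(W, k) = 4 + k
(-27*(-6 + 13))*B(T, 7) = (-27*(-6 + 13))*(4 + 7) = -27*7*11 = -189*11 = -2079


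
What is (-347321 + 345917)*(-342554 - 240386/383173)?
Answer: 184285788656112/383173 ≈ 4.8095e+8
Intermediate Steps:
(-347321 + 345917)*(-342554 - 240386/383173) = -1404*(-342554 - 240386*1/383173) = -1404*(-342554 - 240386/383173) = -1404*(-131257684228/383173) = 184285788656112/383173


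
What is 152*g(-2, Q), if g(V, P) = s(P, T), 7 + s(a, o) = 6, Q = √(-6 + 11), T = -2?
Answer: -152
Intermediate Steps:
Q = √5 ≈ 2.2361
s(a, o) = -1 (s(a, o) = -7 + 6 = -1)
g(V, P) = -1
152*g(-2, Q) = 152*(-1) = -152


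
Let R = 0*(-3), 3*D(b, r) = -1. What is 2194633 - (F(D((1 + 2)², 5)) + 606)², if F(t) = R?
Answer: 1827397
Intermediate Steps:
D(b, r) = -⅓ (D(b, r) = (⅓)*(-1) = -⅓)
R = 0
F(t) = 0
2194633 - (F(D((1 + 2)², 5)) + 606)² = 2194633 - (0 + 606)² = 2194633 - 1*606² = 2194633 - 1*367236 = 2194633 - 367236 = 1827397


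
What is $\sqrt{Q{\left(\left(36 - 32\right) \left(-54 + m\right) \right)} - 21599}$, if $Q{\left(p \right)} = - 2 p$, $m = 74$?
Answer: $i \sqrt{21759} \approx 147.51 i$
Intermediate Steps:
$\sqrt{Q{\left(\left(36 - 32\right) \left(-54 + m\right) \right)} - 21599} = \sqrt{- 2 \left(36 - 32\right) \left(-54 + 74\right) - 21599} = \sqrt{- 2 \cdot 4 \cdot 20 - 21599} = \sqrt{\left(-2\right) 80 - 21599} = \sqrt{-160 - 21599} = \sqrt{-21759} = i \sqrt{21759}$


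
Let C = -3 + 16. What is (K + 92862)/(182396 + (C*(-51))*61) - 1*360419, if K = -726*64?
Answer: -51162511909/141953 ≈ -3.6042e+5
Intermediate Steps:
C = 13
K = -46464
(K + 92862)/(182396 + (C*(-51))*61) - 1*360419 = (-46464 + 92862)/(182396 + (13*(-51))*61) - 1*360419 = 46398/(182396 - 663*61) - 360419 = 46398/(182396 - 40443) - 360419 = 46398/141953 - 360419 = -51162511909/141953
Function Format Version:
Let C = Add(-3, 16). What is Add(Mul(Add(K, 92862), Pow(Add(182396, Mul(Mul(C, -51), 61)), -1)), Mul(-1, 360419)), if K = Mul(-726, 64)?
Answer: Rational(-51162511909, 141953) ≈ -3.6042e+5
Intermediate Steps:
C = 13
K = -46464
Add(Mul(Add(K, 92862), Pow(Add(182396, Mul(Mul(C, -51), 61)), -1)), Mul(-1, 360419)) = Add(Mul(Add(-46464, 92862), Pow(Add(182396, Mul(Mul(13, -51), 61)), -1)), Mul(-1, 360419)) = Add(Mul(46398, Pow(Add(182396, Mul(-663, 61)), -1)), -360419) = Add(Mul(46398, Pow(Add(182396, -40443), -1)), -360419) = Add(Mul(46398, Pow(141953, -1)), -360419) = Add(Mul(46398, Rational(1, 141953)), -360419) = Add(Rational(46398, 141953), -360419) = Rational(-51162511909, 141953)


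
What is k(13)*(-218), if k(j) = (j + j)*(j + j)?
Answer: -147368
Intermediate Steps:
k(j) = 4*j² (k(j) = (2*j)*(2*j) = 4*j²)
k(13)*(-218) = (4*13²)*(-218) = (4*169)*(-218) = 676*(-218) = -147368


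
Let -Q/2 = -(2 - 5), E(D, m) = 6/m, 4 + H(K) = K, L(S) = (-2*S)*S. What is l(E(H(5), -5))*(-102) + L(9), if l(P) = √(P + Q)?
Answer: -162 - 612*I*√5/5 ≈ -162.0 - 273.69*I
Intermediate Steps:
L(S) = -2*S²
H(K) = -4 + K
Q = -6 (Q = -(-2)*(2 - 5) = -(-2)*(-3) = -2*3 = -6)
l(P) = √(-6 + P) (l(P) = √(P - 6) = √(-6 + P))
l(E(H(5), -5))*(-102) + L(9) = √(-6 + 6/(-5))*(-102) - 2*9² = √(-6 + 6*(-⅕))*(-102) - 2*81 = √(-6 - 6/5)*(-102) - 162 = √(-36/5)*(-102) - 162 = (6*I*√5/5)*(-102) - 162 = -612*I*√5/5 - 162 = -162 - 612*I*√5/5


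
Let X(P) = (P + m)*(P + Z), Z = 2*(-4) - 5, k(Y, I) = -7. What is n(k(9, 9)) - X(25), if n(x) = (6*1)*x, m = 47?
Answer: -906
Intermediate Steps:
Z = -13 (Z = -8 - 5 = -13)
n(x) = 6*x
X(P) = (-13 + P)*(47 + P) (X(P) = (P + 47)*(P - 13) = (47 + P)*(-13 + P) = (-13 + P)*(47 + P))
n(k(9, 9)) - X(25) = 6*(-7) - (-611 + 25² + 34*25) = -42 - (-611 + 625 + 850) = -42 - 1*864 = -42 - 864 = -906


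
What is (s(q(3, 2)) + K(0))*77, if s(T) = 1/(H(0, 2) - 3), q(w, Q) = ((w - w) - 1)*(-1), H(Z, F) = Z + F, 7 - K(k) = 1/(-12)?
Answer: 5621/12 ≈ 468.42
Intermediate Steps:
K(k) = 85/12 (K(k) = 7 - 1/(-12) = 7 - 1*(-1/12) = 7 + 1/12 = 85/12)
H(Z, F) = F + Z
q(w, Q) = 1 (q(w, Q) = (0 - 1)*(-1) = -1*(-1) = 1)
s(T) = -1 (s(T) = 1/((2 + 0) - 3) = 1/(2 - 3) = 1/(-1) = -1)
(s(q(3, 2)) + K(0))*77 = (-1 + 85/12)*77 = (73/12)*77 = 5621/12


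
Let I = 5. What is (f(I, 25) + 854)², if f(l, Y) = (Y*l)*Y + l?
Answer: 15872256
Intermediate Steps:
f(l, Y) = l + l*Y² (f(l, Y) = l*Y² + l = l + l*Y²)
(f(I, 25) + 854)² = (5*(1 + 25²) + 854)² = (5*(1 + 625) + 854)² = (5*626 + 854)² = (3130 + 854)² = 3984² = 15872256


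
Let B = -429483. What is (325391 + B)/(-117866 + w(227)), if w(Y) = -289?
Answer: 104092/118155 ≈ 0.88098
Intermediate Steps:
(325391 + B)/(-117866 + w(227)) = (325391 - 429483)/(-117866 - 289) = -104092/(-118155) = -104092*(-1/118155) = 104092/118155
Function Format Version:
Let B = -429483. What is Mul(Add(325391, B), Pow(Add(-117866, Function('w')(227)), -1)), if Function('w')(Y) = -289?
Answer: Rational(104092, 118155) ≈ 0.88098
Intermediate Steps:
Mul(Add(325391, B), Pow(Add(-117866, Function('w')(227)), -1)) = Mul(Add(325391, -429483), Pow(Add(-117866, -289), -1)) = Mul(-104092, Pow(-118155, -1)) = Mul(-104092, Rational(-1, 118155)) = Rational(104092, 118155)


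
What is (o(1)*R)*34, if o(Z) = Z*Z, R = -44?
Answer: -1496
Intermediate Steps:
o(Z) = Z²
(o(1)*R)*34 = (1²*(-44))*34 = (1*(-44))*34 = -44*34 = -1496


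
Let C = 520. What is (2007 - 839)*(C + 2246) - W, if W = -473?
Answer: 3231161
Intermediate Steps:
(2007 - 839)*(C + 2246) - W = (2007 - 839)*(520 + 2246) - 1*(-473) = 1168*2766 + 473 = 3230688 + 473 = 3231161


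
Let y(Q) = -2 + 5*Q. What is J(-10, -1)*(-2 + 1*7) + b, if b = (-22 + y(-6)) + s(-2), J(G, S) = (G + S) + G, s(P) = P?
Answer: -161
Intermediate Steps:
J(G, S) = S + 2*G
b = -56 (b = (-22 + (-2 + 5*(-6))) - 2 = (-22 + (-2 - 30)) - 2 = (-22 - 32) - 2 = -54 - 2 = -56)
J(-10, -1)*(-2 + 1*7) + b = (-1 + 2*(-10))*(-2 + 1*7) - 56 = (-1 - 20)*(-2 + 7) - 56 = -21*5 - 56 = -105 - 56 = -161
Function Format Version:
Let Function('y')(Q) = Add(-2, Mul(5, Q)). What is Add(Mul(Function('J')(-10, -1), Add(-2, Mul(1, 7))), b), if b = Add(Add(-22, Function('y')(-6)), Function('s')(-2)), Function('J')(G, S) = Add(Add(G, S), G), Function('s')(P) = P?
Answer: -161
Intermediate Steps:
Function('J')(G, S) = Add(S, Mul(2, G))
b = -56 (b = Add(Add(-22, Add(-2, Mul(5, -6))), -2) = Add(Add(-22, Add(-2, -30)), -2) = Add(Add(-22, -32), -2) = Add(-54, -2) = -56)
Add(Mul(Function('J')(-10, -1), Add(-2, Mul(1, 7))), b) = Add(Mul(Add(-1, Mul(2, -10)), Add(-2, Mul(1, 7))), -56) = Add(Mul(Add(-1, -20), Add(-2, 7)), -56) = Add(Mul(-21, 5), -56) = Add(-105, -56) = -161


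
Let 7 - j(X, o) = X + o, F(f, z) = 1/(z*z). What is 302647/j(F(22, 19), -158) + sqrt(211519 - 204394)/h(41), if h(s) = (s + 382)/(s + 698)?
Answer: 109255567/59564 + 3695*sqrt(285)/423 ≈ 1981.7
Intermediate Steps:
h(s) = (382 + s)/(698 + s)
F(f, z) = z**(-2) (F(f, z) = 1/(z**2) = z**(-2))
j(X, o) = 7 - X - o (j(X, o) = 7 - (X + o) = 7 + (-X - o) = 7 - X - o)
302647/j(F(22, 19), -158) + sqrt(211519 - 204394)/h(41) = 302647/(7 - 1/19**2 - 1*(-158)) + sqrt(211519 - 204394)/(((382 + 41)/(698 + 41))) = 302647/(7 - 1*1/361 + 158) + sqrt(7125)/((423/739)) = 302647/(7 - 1/361 + 158) + (5*sqrt(285))/(((1/739)*423)) = 302647/(59564/361) + (5*sqrt(285))/(423/739) = 302647*(361/59564) + (5*sqrt(285))*(739/423) = 109255567/59564 + 3695*sqrt(285)/423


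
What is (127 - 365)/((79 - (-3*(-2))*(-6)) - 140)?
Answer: 238/25 ≈ 9.5200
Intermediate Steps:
(127 - 365)/((79 - (-3*(-2))*(-6)) - 140) = -238/((79 - 6*(-6)) - 140) = -238/((79 - 1*(-36)) - 140) = -238/((79 + 36) - 140) = -238/(115 - 140) = -238/(-25) = -238*(-1/25) = 238/25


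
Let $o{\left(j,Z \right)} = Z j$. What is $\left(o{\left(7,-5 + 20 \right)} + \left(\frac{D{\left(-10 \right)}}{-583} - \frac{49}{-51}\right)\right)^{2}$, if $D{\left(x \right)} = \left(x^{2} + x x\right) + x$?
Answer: $\frac{9864888468964}{884051289} \approx 11159.0$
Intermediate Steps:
$D{\left(x \right)} = x + 2 x^{2}$ ($D{\left(x \right)} = \left(x^{2} + x^{2}\right) + x = 2 x^{2} + x = x + 2 x^{2}$)
$\left(o{\left(7,-5 + 20 \right)} + \left(\frac{D{\left(-10 \right)}}{-583} - \frac{49}{-51}\right)\right)^{2} = \left(\left(-5 + 20\right) 7 + \left(\frac{\left(-10\right) \left(1 + 2 \left(-10\right)\right)}{-583} - \frac{49}{-51}\right)\right)^{2} = \left(15 \cdot 7 + \left(- 10 \left(1 - 20\right) \left(- \frac{1}{583}\right) - - \frac{49}{51}\right)\right)^{2} = \left(105 + \left(\left(-10\right) \left(-19\right) \left(- \frac{1}{583}\right) + \frac{49}{51}\right)\right)^{2} = \left(105 + \left(190 \left(- \frac{1}{583}\right) + \frac{49}{51}\right)\right)^{2} = \left(105 + \left(- \frac{190}{583} + \frac{49}{51}\right)\right)^{2} = \left(105 + \frac{18877}{29733}\right)^{2} = \left(\frac{3140842}{29733}\right)^{2} = \frac{9864888468964}{884051289}$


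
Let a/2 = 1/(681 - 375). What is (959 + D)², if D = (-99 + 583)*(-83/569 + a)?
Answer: 6024358793928049/7578921249 ≈ 7.9488e+5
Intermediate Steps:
a = 1/153 (a = 2/(681 - 375) = 2/306 = 2*(1/306) = 1/153 ≈ 0.0065359)
D = -5870920/87057 (D = (-99 + 583)*(-83/569 + 1/153) = 484*(-83*1/569 + 1/153) = 484*(-83/569 + 1/153) = 484*(-12130/87057) = -5870920/87057 ≈ -67.438)
(959 + D)² = (959 - 5870920/87057)² = (77616743/87057)² = 6024358793928049/7578921249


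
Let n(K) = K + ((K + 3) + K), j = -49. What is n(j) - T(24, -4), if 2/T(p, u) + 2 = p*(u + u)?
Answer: -13967/97 ≈ -143.99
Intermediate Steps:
T(p, u) = 2/(-2 + 2*p*u) (T(p, u) = 2/(-2 + p*(u + u)) = 2/(-2 + p*(2*u)) = 2/(-2 + 2*p*u))
n(K) = 3 + 3*K (n(K) = K + ((3 + K) + K) = K + (3 + 2*K) = 3 + 3*K)
n(j) - T(24, -4) = (3 + 3*(-49)) - 1/(-1 + 24*(-4)) = (3 - 147) - 1/(-1 - 96) = -144 - 1/(-97) = -144 - 1*(-1/97) = -144 + 1/97 = -13967/97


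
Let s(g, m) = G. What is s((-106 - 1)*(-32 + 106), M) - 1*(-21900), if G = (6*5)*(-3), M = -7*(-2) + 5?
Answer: 21810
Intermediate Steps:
M = 19 (M = 14 + 5 = 19)
G = -90 (G = 30*(-3) = -90)
s(g, m) = -90
s((-106 - 1)*(-32 + 106), M) - 1*(-21900) = -90 - 1*(-21900) = -90 + 21900 = 21810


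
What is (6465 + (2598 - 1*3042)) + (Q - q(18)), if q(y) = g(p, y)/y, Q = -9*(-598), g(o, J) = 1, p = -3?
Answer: 205253/18 ≈ 11403.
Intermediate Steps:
Q = 5382
q(y) = 1/y
(6465 + (2598 - 1*3042)) + (Q - q(18)) = (6465 + (2598 - 1*3042)) + (5382 - 1/18) = (6465 + (2598 - 3042)) + (5382 - 1*1/18) = (6465 - 444) + (5382 - 1/18) = 6021 + 96875/18 = 205253/18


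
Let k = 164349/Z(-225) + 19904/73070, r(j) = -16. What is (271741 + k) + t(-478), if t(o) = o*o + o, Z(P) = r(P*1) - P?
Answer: 3821982209488/7635815 ≈ 5.0053e+5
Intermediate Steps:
Z(P) = -16 - P
t(o) = o + o² (t(o) = o² + o = o + o²)
k = 6006570683/7635815 (k = 164349/(-16 - 1*(-225)) + 19904/73070 = 164349/(-16 + 225) + 19904*(1/73070) = 164349/209 + 9952/36535 = 6006570683/7635815 ≈ 786.63)
(271741 + k) + t(-478) = (271741 + 6006570683/7635815) - 478*(1 - 478) = 2080970574598/7635815 - 478*(-477) = 2080970574598/7635815 + 228006 = 3821982209488/7635815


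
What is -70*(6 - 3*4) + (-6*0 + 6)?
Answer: 426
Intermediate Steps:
-70*(6 - 3*4) + (-6*0 + 6) = -70*(6 - 12) + (0 + 6) = -70*(-6) + 6 = 420 + 6 = 426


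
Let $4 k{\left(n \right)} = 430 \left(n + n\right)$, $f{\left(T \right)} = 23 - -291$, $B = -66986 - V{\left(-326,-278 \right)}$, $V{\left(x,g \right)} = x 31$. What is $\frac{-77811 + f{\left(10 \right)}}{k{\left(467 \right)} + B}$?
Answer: $- \frac{77497}{43525} \approx -1.7805$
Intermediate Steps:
$V{\left(x,g \right)} = 31 x$
$B = -56880$ ($B = -66986 - 31 \left(-326\right) = -66986 - -10106 = -66986 + 10106 = -56880$)
$f{\left(T \right)} = 314$ ($f{\left(T \right)} = 23 + 291 = 314$)
$k{\left(n \right)} = 215 n$ ($k{\left(n \right)} = \frac{430 \left(n + n\right)}{4} = \frac{430 \cdot 2 n}{4} = \frac{860 n}{4} = 215 n$)
$\frac{-77811 + f{\left(10 \right)}}{k{\left(467 \right)} + B} = \frac{-77811 + 314}{215 \cdot 467 - 56880} = - \frac{77497}{100405 - 56880} = - \frac{77497}{43525}$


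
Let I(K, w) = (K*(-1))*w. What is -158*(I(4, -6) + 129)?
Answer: -24174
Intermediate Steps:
I(K, w) = -K*w (I(K, w) = (-K)*w = -K*w)
-158*(I(4, -6) + 129) = -158*(-1*4*(-6) + 129) = -158*(24 + 129) = -158*153 = -24174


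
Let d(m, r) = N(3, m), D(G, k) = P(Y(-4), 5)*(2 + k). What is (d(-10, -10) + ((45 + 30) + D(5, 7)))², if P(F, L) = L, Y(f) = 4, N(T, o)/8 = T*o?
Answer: 14400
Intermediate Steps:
N(T, o) = 8*T*o (N(T, o) = 8*(T*o) = 8*T*o)
D(G, k) = 10 + 5*k (D(G, k) = 5*(2 + k) = 10 + 5*k)
d(m, r) = 24*m (d(m, r) = 8*3*m = 24*m)
(d(-10, -10) + ((45 + 30) + D(5, 7)))² = (24*(-10) + ((45 + 30) + (10 + 5*7)))² = (-240 + (75 + (10 + 35)))² = (-240 + (75 + 45))² = (-240 + 120)² = (-120)² = 14400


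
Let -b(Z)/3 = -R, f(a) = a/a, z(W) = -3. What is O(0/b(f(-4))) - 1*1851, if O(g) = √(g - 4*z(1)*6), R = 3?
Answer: -1851 + 6*√2 ≈ -1842.5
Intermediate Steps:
f(a) = 1
b(Z) = 9 (b(Z) = -(-3)*3 = -3*(-3) = 9)
O(g) = √(72 + g) (O(g) = √(g - 4*(-3)*6) = √(g + 12*6) = √(g + 72) = √(72 + g))
O(0/b(f(-4))) - 1*1851 = √(72 + 0/9) - 1*1851 = √(72 + 0*(⅑)) - 1851 = √(72 + 0) - 1851 = √72 - 1851 = 6*√2 - 1851 = -1851 + 6*√2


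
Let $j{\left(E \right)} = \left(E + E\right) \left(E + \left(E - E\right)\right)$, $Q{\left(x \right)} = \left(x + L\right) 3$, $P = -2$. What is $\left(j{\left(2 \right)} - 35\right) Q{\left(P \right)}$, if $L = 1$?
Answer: $81$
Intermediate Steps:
$Q{\left(x \right)} = 3 + 3 x$ ($Q{\left(x \right)} = \left(x + 1\right) 3 = \left(1 + x\right) 3 = 3 + 3 x$)
$j{\left(E \right)} = 2 E^{2}$ ($j{\left(E \right)} = 2 E \left(E + 0\right) = 2 E E = 2 E^{2}$)
$\left(j{\left(2 \right)} - 35\right) Q{\left(P \right)} = \left(2 \cdot 2^{2} - 35\right) \left(3 + 3 \left(-2\right)\right) = \left(2 \cdot 4 - 35\right) \left(3 - 6\right) = \left(8 - 35\right) \left(-3\right) = \left(-27\right) \left(-3\right) = 81$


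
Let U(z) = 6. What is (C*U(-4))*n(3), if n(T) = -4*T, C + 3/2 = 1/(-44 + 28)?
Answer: 225/2 ≈ 112.50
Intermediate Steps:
C = -25/16 (C = -3/2 + 1/(-44 + 28) = -3/2 + 1/(-16) = -3/2 - 1/16 = -25/16 ≈ -1.5625)
(C*U(-4))*n(3) = (-25/16*6)*(-4*3) = -75/8*(-12) = 225/2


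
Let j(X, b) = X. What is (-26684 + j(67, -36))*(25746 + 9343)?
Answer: -933963913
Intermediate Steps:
(-26684 + j(67, -36))*(25746 + 9343) = (-26684 + 67)*(25746 + 9343) = -26617*35089 = -933963913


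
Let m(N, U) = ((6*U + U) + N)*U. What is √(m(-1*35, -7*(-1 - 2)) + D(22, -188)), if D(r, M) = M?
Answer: 2*√541 ≈ 46.519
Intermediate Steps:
m(N, U) = U*(N + 7*U) (m(N, U) = (7*U + N)*U = (N + 7*U)*U = U*(N + 7*U))
√(m(-1*35, -7*(-1 - 2)) + D(22, -188)) = √((-7*(-1 - 2))*(-1*35 + 7*(-7*(-1 - 2))) - 188) = √((-7*(-3))*(-35 + 7*(-7*(-3))) - 188) = √(21*(-35 + 7*21) - 188) = √(21*(-35 + 147) - 188) = √(21*112 - 188) = √(2352 - 188) = √2164 = 2*√541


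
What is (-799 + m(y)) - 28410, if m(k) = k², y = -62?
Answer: -25365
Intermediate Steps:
(-799 + m(y)) - 28410 = (-799 + (-62)²) - 28410 = (-799 + 3844) - 28410 = 3045 - 28410 = -25365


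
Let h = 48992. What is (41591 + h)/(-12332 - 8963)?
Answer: -90583/21295 ≈ -4.2537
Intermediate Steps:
(41591 + h)/(-12332 - 8963) = (41591 + 48992)/(-12332 - 8963) = 90583/(-21295) = 90583*(-1/21295) = -90583/21295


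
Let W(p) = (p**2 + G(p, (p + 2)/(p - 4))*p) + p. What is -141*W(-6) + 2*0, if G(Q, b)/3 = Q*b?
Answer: -51606/5 ≈ -10321.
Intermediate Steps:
G(Q, b) = 3*Q*b (G(Q, b) = 3*(Q*b) = 3*Q*b)
W(p) = p + p**2 + 3*p**2*(2 + p)/(-4 + p) (W(p) = (p**2 + (3*p*((p + 2)/(p - 4)))*p) + p = (p**2 + (3*p*((2 + p)/(-4 + p)))*p) + p = (p**2 + (3*p*(2 + p)/(-4 + p))*p) + p = (p**2 + 3*p**2*(2 + p)/(-4 + p)) + p = p + p**2 + 3*p**2*(2 + p)/(-4 + p))
-141*W(-6) + 2*0 = -(-846)*(-4 + 3*(-6) + 4*(-6)**2)/(-4 - 6) + 2*0 = -(-846)*(-4 - 18 + 4*36)/(-10) + 0 = -(-846)*(-1)*(-4 - 18 + 144)/10 + 0 = -(-846)*(-1)*122/10 + 0 = -141*366/5 + 0 = -51606/5 + 0 = -51606/5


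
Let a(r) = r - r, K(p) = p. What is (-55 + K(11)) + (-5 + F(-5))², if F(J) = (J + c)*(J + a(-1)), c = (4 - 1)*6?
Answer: 4856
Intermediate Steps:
a(r) = 0
c = 18 (c = 3*6 = 18)
F(J) = J*(18 + J) (F(J) = (J + 18)*(J + 0) = (18 + J)*J = J*(18 + J))
(-55 + K(11)) + (-5 + F(-5))² = (-55 + 11) + (-5 - 5*(18 - 5))² = -44 + (-5 - 5*13)² = -44 + (-5 - 65)² = -44 + (-70)² = -44 + 4900 = 4856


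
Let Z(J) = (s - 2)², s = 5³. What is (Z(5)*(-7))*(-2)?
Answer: 211806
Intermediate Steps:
s = 125
Z(J) = 15129 (Z(J) = (125 - 2)² = 123² = 15129)
(Z(5)*(-7))*(-2) = (15129*(-7))*(-2) = -105903*(-2) = 211806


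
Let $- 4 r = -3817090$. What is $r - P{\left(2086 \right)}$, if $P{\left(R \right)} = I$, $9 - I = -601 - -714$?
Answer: $\frac{1908753}{2} \approx 9.5438 \cdot 10^{5}$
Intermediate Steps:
$r = \frac{1908545}{2}$ ($r = \left(- \frac{1}{4}\right) \left(-3817090\right) = \frac{1908545}{2} \approx 9.5427 \cdot 10^{5}$)
$I = -104$ ($I = 9 - \left(-601 - -714\right) = 9 - \left(-601 + 714\right) = 9 - 113 = -104$)
$P{\left(R \right)} = -104$
$r - P{\left(2086 \right)} = \frac{1908545}{2} - -104 = \frac{1908545}{2} + 104 = \frac{1908753}{2}$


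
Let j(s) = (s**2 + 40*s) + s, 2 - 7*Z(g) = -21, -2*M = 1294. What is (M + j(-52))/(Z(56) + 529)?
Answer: -175/1242 ≈ -0.14090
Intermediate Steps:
M = -647 (M = -1/2*1294 = -647)
Z(g) = 23/7 (Z(g) = 2/7 - 1/7*(-21) = 2/7 + 3 = 23/7)
j(s) = s**2 + 41*s
(M + j(-52))/(Z(56) + 529) = (-647 - 52*(41 - 52))/(23/7 + 529) = (-647 - 52*(-11))/(3726/7) = (-647 + 572)*(7/3726) = -75*7/3726 = -175/1242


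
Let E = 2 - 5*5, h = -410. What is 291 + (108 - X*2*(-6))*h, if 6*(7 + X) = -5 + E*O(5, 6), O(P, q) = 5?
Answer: 88851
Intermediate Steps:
E = -23 (E = 2 - 25 = -23)
X = -27 (X = -7 + (-5 - 23*5)/6 = -7 + (-5 - 115)/6 = -7 + (⅙)*(-120) = -7 - 20 = -27)
291 + (108 - X*2*(-6))*h = 291 + (108 - (-27*2)*(-6))*(-410) = 291 + (108 - (-54)*(-6))*(-410) = 291 + (108 - 1*324)*(-410) = 291 + (108 - 324)*(-410) = 291 - 216*(-410) = 291 + 88560 = 88851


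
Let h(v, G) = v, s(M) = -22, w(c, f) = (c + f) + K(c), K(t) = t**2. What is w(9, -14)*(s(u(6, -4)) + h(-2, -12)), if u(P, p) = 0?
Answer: -1824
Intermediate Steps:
w(c, f) = c + f + c**2 (w(c, f) = (c + f) + c**2 = c + f + c**2)
w(9, -14)*(s(u(6, -4)) + h(-2, -12)) = (9 - 14 + 9**2)*(-22 - 2) = (9 - 14 + 81)*(-24) = 76*(-24) = -1824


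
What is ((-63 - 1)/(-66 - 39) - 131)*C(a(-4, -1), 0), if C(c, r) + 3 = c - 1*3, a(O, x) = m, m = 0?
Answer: 27382/35 ≈ 782.34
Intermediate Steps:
a(O, x) = 0
C(c, r) = -6 + c (C(c, r) = -3 + (c - 1*3) = -3 + (c - 3) = -3 + (-3 + c) = -6 + c)
((-63 - 1)/(-66 - 39) - 131)*C(a(-4, -1), 0) = ((-63 - 1)/(-66 - 39) - 131)*(-6 + 0) = (-64/(-105) - 131)*(-6) = (-64*(-1/105) - 131)*(-6) = (64/105 - 131)*(-6) = -13691/105*(-6) = 27382/35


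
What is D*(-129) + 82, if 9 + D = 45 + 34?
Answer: -8948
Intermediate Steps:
D = 70 (D = -9 + (45 + 34) = -9 + 79 = 70)
D*(-129) + 82 = 70*(-129) + 82 = -9030 + 82 = -8948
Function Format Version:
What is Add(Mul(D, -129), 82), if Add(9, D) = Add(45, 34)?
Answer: -8948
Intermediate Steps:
D = 70 (D = Add(-9, Add(45, 34)) = Add(-9, 79) = 70)
Add(Mul(D, -129), 82) = Add(Mul(70, -129), 82) = Add(-9030, 82) = -8948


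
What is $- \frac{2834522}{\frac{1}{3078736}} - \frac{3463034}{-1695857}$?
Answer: $- \frac{14799311466902009510}{1695857} \approx -8.7267 \cdot 10^{12}$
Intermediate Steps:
$- \frac{2834522}{\frac{1}{3078736}} - \frac{3463034}{-1695857} = - 2834522 \frac{1}{\frac{1}{3078736}} - - \frac{3463034}{1695857} = \left(-2834522\right) 3078736 + \frac{3463034}{1695857} = -8726744924192 + \frac{3463034}{1695857} = - \frac{14799311466902009510}{1695857}$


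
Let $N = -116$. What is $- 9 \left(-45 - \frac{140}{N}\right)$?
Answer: $\frac{11430}{29} \approx 394.14$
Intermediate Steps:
$- 9 \left(-45 - \frac{140}{N}\right) = - 9 \left(-45 - \frac{140}{-116}\right) = - 9 \left(-45 - - \frac{35}{29}\right) = - 9 \left(-45 + \frac{35}{29}\right) = \left(-9\right) \left(- \frac{1270}{29}\right) = \frac{11430}{29}$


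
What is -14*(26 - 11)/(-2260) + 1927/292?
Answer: 220817/32996 ≈ 6.6922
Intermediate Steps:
-14*(26 - 11)/(-2260) + 1927/292 = -14*15*(-1/2260) + 1927*(1/292) = -210*(-1/2260) + 1927/292 = 21/226 + 1927/292 = 220817/32996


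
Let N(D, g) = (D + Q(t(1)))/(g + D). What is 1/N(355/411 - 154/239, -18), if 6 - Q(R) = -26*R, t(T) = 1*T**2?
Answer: -1746571/3164879 ≈ -0.55186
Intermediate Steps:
t(T) = T**2
Q(R) = 6 + 26*R (Q(R) = 6 - (-26)*R = 6 + 26*R)
N(D, g) = (32 + D)/(D + g) (N(D, g) = (D + (6 + 26*1**2))/(g + D) = (D + (6 + 26*1))/(D + g) = (D + (6 + 26))/(D + g) = (D + 32)/(D + g) = (32 + D)/(D + g))
1/N(355/411 - 154/239, -18) = 1/((32 + (355/411 - 154/239))/((355/411 - 154/239) - 18)) = 1/((32 + 21551/98229)/(21551/98229 - 18)) = 1/((3164879/98229)/(-1746571/98229)) = 1/(-98229/1746571*3164879/98229) = 1/(-3164879/1746571) = -1746571/3164879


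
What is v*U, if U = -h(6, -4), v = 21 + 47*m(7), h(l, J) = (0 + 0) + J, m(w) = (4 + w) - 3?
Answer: 1588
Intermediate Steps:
m(w) = 1 + w
h(l, J) = J (h(l, J) = 0 + J = J)
v = 397 (v = 21 + 47*(1 + 7) = 21 + 47*8 = 21 + 376 = 397)
U = 4 (U = -1*(-4) = 4)
v*U = 397*4 = 1588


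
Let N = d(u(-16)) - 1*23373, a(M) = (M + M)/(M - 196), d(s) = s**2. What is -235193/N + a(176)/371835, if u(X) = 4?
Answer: 437262890359/43424750475 ≈ 10.069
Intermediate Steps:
a(M) = 2*M/(-196 + M) (a(M) = (2*M)/(-196 + M) = 2*M/(-196 + M))
N = -23357 (N = 4**2 - 1*23373 = 16 - 23373 = -23357)
-235193/N + a(176)/371835 = -235193/(-23357) + (2*176/(-196 + 176))/371835 = -235193*(-1/23357) + (2*176/(-20))*(1/371835) = 235193/23357 + (2*176*(-1/20))*(1/371835) = 235193/23357 - 88/5*1/371835 = 235193/23357 - 88/1859175 = 437262890359/43424750475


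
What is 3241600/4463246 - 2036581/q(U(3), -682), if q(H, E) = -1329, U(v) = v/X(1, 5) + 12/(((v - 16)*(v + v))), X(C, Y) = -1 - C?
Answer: 4547035044163/2965826967 ≈ 1533.1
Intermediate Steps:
U(v) = -v/2 + 6/(v*(-16 + v)) (U(v) = v/(-1 - 1*1) + 12/(((v - 16)*(v + v))) = v/(-1 - 1) + 12/(((-16 + v)*(2*v))) = v/(-2) + 12/((2*v*(-16 + v))) = v*(-1/2) + 12*(1/(2*v*(-16 + v))) = -v/2 + 6/(v*(-16 + v)))
3241600/4463246 - 2036581/q(U(3), -682) = 3241600/4463246 - 2036581/(-1329) = 3241600*(1/4463246) - 2036581*(-1/1329) = 1620800/2231623 + 2036581/1329 = 4547035044163/2965826967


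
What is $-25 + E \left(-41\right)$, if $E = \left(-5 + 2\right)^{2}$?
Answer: $-394$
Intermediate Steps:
$E = 9$ ($E = \left(-3\right)^{2} = 9$)
$-25 + E \left(-41\right) = -25 + 9 \left(-41\right) = -25 - 369 = -394$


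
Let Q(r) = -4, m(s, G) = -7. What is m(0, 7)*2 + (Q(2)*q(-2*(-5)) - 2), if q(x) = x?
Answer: -56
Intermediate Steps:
m(0, 7)*2 + (Q(2)*q(-2*(-5)) - 2) = -7*2 + (-(-8)*(-5) - 2) = -14 + (-4*10 - 2) = -14 + (-40 - 2) = -14 - 42 = -56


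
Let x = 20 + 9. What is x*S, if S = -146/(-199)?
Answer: 4234/199 ≈ 21.276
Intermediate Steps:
x = 29
S = 146/199 (S = -146*(-1/199) = 146/199 ≈ 0.73367)
x*S = 29*(146/199) = 4234/199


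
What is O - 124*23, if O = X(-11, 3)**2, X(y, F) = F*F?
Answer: -2771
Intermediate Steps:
X(y, F) = F**2
O = 81 (O = (3**2)**2 = 9**2 = 81)
O - 124*23 = 81 - 124*23 = 81 - 1*2852 = 81 - 2852 = -2771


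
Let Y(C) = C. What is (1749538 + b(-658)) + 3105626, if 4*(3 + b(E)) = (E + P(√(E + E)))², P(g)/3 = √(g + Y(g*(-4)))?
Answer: 4855161 + (658 - 3*√6*329^(¼)*√(-I))²/4 ≈ 4.9561e+6 + 7035.9*I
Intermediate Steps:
P(g) = 3*√3*√(-g) (P(g) = 3*√(g + g*(-4)) = 3*√(g - 4*g) = 3*√(-3*g) = 3*(√3*√(-g)) = 3*√3*√(-g))
b(E) = -3 + (E + 3*2^(¼)*√3*√(-√E))²/4 (b(E) = -3 + (E + 3*√3*√(-√(E + E)))²/4 = -3 + (E + 3*√3*√(-√(2*E)))²/4 = -3 + (E + 3*√3*√(-√2*√E))²/4 = -3 + (E + 3*√3*(2^(¼)*√(-√E)))²/4 = -3 + (E + 3*2^(¼)*√3*√(-√E))²/4)
(1749538 + b(-658)) + 3105626 = (1749538 + (-3 + (-658 + 3*2^(¼)*√3*√(-√(-658)))²/4)) + 3105626 = (1749538 + (-3 + (-658 + 3*2^(¼)*√3*√(-I*√658))²/4)) + 3105626 = (1749538 + (-3 + (-658 + 3*2^(¼)*√3*(658^(¼)*√(-I)))²/4)) + 3105626 = (1749538 + (-3 + (-658 + 3*√6*329^(¼)*√(-I))²/4)) + 3105626 = (1749535 + (-658 + 3*√6*329^(¼)*√(-I))²/4) + 3105626 = 4855161 + (-658 + 3*√6*329^(¼)*√(-I))²/4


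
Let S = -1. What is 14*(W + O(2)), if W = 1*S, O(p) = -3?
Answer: -56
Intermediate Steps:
W = -1 (W = 1*(-1) = -1)
14*(W + O(2)) = 14*(-1 - 3) = 14*(-4) = -56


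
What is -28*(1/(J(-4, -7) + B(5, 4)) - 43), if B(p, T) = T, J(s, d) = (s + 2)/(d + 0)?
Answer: 17962/15 ≈ 1197.5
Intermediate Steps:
J(s, d) = (2 + s)/d
-28*(1/(J(-4, -7) + B(5, 4)) - 43) = -28*(1/((2 - 4)/(-7) + 4) - 43) = -28*(1/(-1/7*(-2) + 4) - 43) = -28*(1/(2/7 + 4) - 43) = -28*(1/(30/7) - 43) = -28*(7/30 - 43) = -28*(-1283/30) = 17962/15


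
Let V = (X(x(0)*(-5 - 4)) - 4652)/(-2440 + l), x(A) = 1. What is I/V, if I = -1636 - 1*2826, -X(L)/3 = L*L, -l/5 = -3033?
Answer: 11355790/979 ≈ 11599.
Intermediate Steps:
l = 15165 (l = -5*(-3033) = 15165)
X(L) = -3*L² (X(L) = -3*L*L = -3*L²)
I = -4462 (I = -1636 - 2826 = -4462)
V = -979/2545 (V = (-3*(-5 - 4)² - 4652)/(-2440 + 15165) = (-3*(1*(-9))² - 4652)/12725 = (-3*(-9)² - 4652)*(1/12725) = (-3*81 - 4652)*(1/12725) = (-243 - 4652)*(1/12725) = -4895*1/12725 = -979/2545 ≈ -0.38468)
I/V = -4462/(-979/2545) = -4462*(-2545/979) = 11355790/979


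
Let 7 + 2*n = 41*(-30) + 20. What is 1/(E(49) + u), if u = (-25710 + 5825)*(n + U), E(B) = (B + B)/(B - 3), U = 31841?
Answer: -46/28568679977 ≈ -1.6102e-9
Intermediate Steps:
n = -1217/2 (n = -7/2 + (41*(-30) + 20)/2 = -7/2 + (-1230 + 20)/2 = -7/2 + (1/2)*(-1210) = -7/2 - 605 = -1217/2 ≈ -608.50)
E(B) = 2*B/(-3 + B) (E(B) = (2*B)/(-3 + B) = 2*B/(-3 + B))
u = -1242116525/2 (u = (-25710 + 5825)*(-1217/2 + 31841) = -19885*62465/2 = -1242116525/2 ≈ -6.2106e+8)
1/(E(49) + u) = 1/(2*49/(-3 + 49) - 1242116525/2) = 1/(2*49/46 - 1242116525/2) = 1/(2*49*(1/46) - 1242116525/2) = 1/(49/23 - 1242116525/2) = 1/(-28568679977/46) = -46/28568679977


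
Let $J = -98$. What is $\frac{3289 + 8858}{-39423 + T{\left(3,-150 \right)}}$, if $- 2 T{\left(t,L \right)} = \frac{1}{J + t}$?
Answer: $- \frac{2307930}{7490369} \approx -0.30812$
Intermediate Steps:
$T{\left(t,L \right)} = - \frac{1}{2 \left(-98 + t\right)}$
$\frac{3289 + 8858}{-39423 + T{\left(3,-150 \right)}} = \frac{3289 + 8858}{-39423 - \frac{1}{-196 + 2 \cdot 3}} = \frac{12147}{-39423 - \frac{1}{-196 + 6}} = \frac{12147}{-39423 - \frac{1}{-190}} = \frac{12147}{-39423 - - \frac{1}{190}} = \frac{12147}{-39423 + \frac{1}{190}} = \frac{12147}{- \frac{7490369}{190}} = 12147 \left(- \frac{190}{7490369}\right) = - \frac{2307930}{7490369}$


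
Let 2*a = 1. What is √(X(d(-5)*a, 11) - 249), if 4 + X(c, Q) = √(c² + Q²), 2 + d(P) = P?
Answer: √(-1012 + 2*√533)/2 ≈ 15.539*I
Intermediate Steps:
a = ½ (a = (½)*1 = ½ ≈ 0.50000)
d(P) = -2 + P
X(c, Q) = -4 + √(Q² + c²) (X(c, Q) = -4 + √(c² + Q²) = -4 + √(Q² + c²))
√(X(d(-5)*a, 11) - 249) = √((-4 + √(11² + ((-2 - 5)*(½))²)) - 249) = √((-4 + √(121 + (-7*½)²)) - 249) = √((-4 + √(121 + (-7/2)²)) - 249) = √((-4 + √(121 + 49/4)) - 249) = √((-4 + √(533/4)) - 249) = √((-4 + √533/2) - 249) = √(-253 + √533/2)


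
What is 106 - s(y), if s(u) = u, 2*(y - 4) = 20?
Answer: 92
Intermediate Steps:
y = 14 (y = 4 + (1/2)*20 = 4 + 10 = 14)
106 - s(y) = 106 - 1*14 = 106 - 14 = 92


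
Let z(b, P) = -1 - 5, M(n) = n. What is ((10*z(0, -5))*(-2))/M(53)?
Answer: 120/53 ≈ 2.2642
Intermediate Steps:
z(b, P) = -6
((10*z(0, -5))*(-2))/M(53) = ((10*(-6))*(-2))/53 = -60*(-2)*(1/53) = 120*(1/53) = 120/53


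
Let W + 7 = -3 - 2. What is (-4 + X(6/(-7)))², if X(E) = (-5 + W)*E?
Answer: 5476/49 ≈ 111.76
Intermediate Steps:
W = -12 (W = -7 + (-3 - 2) = -7 - 5 = -12)
X(E) = -17*E (X(E) = (-5 - 12)*E = -17*E)
(-4 + X(6/(-7)))² = (-4 - 102/(-7))² = (-4 - 102*(-1)/7)² = (-4 - 17*(-6/7))² = (-4 + 102/7)² = (74/7)² = 5476/49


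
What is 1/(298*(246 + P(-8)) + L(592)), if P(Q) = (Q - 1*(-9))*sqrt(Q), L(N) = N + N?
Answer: 18623/1387442124 - 149*I*sqrt(2)/1387442124 ≈ 1.3423e-5 - 1.5187e-7*I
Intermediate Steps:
L(N) = 2*N
P(Q) = sqrt(Q)*(9 + Q) (P(Q) = (Q + 9)*sqrt(Q) = (9 + Q)*sqrt(Q) = sqrt(Q)*(9 + Q))
1/(298*(246 + P(-8)) + L(592)) = 1/(298*(246 + sqrt(-8)*(9 - 8)) + 2*592) = 1/(298*(246 + (2*I*sqrt(2))*1) + 1184) = 1/(298*(246 + 2*I*sqrt(2)) + 1184) = 1/((73308 + 596*I*sqrt(2)) + 1184) = 1/(74492 + 596*I*sqrt(2))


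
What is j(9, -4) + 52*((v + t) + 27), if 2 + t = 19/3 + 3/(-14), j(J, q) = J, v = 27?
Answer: 63655/21 ≈ 3031.2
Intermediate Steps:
t = 173/42 (t = -2 + (19/3 + 3/(-14)) = -2 + (19*(⅓) + 3*(-1/14)) = -2 + (19/3 - 3/14) = -2 + 257/42 = 173/42 ≈ 4.1190)
j(9, -4) + 52*((v + t) + 27) = 9 + 52*((27 + 173/42) + 27) = 9 + 52*(1307/42 + 27) = 9 + 52*(2441/42) = 9 + 63466/21 = 63655/21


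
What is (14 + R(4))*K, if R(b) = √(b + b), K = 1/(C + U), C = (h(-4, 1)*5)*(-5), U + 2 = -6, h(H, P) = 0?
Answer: -7/4 - √2/4 ≈ -2.1036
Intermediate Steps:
U = -8 (U = -2 - 6 = -8)
C = 0 (C = (0*5)*(-5) = 0*(-5) = 0)
K = -⅛ (K = 1/(0 - 8) = 1/(-8) = -⅛ ≈ -0.12500)
R(b) = √2*√b (R(b) = √(2*b) = √2*√b)
(14 + R(4))*K = (14 + √2*√4)*(-⅛) = (14 + √2*2)*(-⅛) = (14 + 2*√2)*(-⅛) = -7/4 - √2/4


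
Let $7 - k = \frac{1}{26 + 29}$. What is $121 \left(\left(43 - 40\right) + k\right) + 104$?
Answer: $\frac{6559}{5} \approx 1311.8$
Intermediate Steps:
$k = \frac{384}{55}$ ($k = 7 - \frac{1}{26 + 29} = 7 - \frac{1}{55} = \frac{384}{55} \approx 6.9818$)
$121 \left(\left(43 - 40\right) + k\right) + 104 = 121 \left(\left(43 - 40\right) + \frac{384}{55}\right) + 104 = 121 \left(3 + \frac{384}{55}\right) + 104 = 121 \cdot \frac{549}{55} + 104 = \frac{6039}{5} + 104 = \frac{6559}{5}$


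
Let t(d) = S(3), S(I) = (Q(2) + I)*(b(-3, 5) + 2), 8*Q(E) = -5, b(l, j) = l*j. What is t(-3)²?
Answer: 61009/64 ≈ 953.27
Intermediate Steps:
b(l, j) = j*l
Q(E) = -5/8 (Q(E) = (⅛)*(-5) = -5/8)
S(I) = 65/8 - 13*I (S(I) = (-5/8 + I)*(5*(-3) + 2) = (-5/8 + I)*(-15 + 2) = (-5/8 + I)*(-13) = 65/8 - 13*I)
t(d) = -247/8 (t(d) = 65/8 - 13*3 = 65/8 - 39 = -247/8)
t(-3)² = (-247/8)² = 61009/64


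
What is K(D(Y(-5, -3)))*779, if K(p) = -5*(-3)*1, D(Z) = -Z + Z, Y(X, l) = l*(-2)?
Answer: 11685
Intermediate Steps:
Y(X, l) = -2*l
D(Z) = 0
K(p) = 15 (K(p) = 15*1 = 15)
K(D(Y(-5, -3)))*779 = 15*779 = 11685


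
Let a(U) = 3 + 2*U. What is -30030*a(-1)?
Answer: -30030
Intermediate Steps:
-30030*a(-1) = -30030*(3 + 2*(-1)) = -30030*(3 - 2) = -30030*1 = -30030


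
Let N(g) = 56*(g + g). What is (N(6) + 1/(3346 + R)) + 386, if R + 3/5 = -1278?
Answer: 10936551/10337 ≈ 1058.0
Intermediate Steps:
R = -6393/5 (R = -3/5 - 1278 = -6393/5 ≈ -1278.6)
N(g) = 112*g (N(g) = 56*(2*g) = 112*g)
(N(6) + 1/(3346 + R)) + 386 = (112*6 + 1/(3346 - 6393/5)) + 386 = (672 + 1/(10337/5)) + 386 = (672 + 5/10337) + 386 = 6946469/10337 + 386 = 10936551/10337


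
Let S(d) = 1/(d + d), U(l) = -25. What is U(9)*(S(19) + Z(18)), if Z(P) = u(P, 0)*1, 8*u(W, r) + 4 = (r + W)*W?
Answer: -38025/38 ≈ -1000.7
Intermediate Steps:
u(W, r) = -1/2 + W*(W + r)/8 (u(W, r) = -1/2 + ((r + W)*W)/8 = -1/2 + ((W + r)*W)/8 = -1/2 + (W*(W + r))/8 = -1/2 + W*(W + r)/8)
S(d) = 1/(2*d)
Z(P) = -1/2 + P**2/8 (Z(P) = (-1/2 + P**2/8 + (1/8)*P*0)*1 = (-1/2 + P**2/8 + 0)*1 = (-1/2 + P**2/8)*1 = -1/2 + P**2/8)
U(9)*(S(19) + Z(18)) = -25*((1/2)/19 + (-1/2 + (1/8)*18**2)) = -25*((1/2)*(1/19) + (-1/2 + (1/8)*324)) = -25*(1/38 + (-1/2 + 81/2)) = -25*(1/38 + 40) = -25*1521/38 = -38025/38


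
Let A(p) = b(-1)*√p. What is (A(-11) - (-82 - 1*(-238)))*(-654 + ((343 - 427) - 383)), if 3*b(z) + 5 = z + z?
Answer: 174876 + 7847*I*√11/3 ≈ 1.7488e+5 + 8675.2*I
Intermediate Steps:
b(z) = -5/3 + 2*z/3 (b(z) = -5/3 + (z + z)/3 = -5/3 + (2*z)/3 = -5/3 + 2*z/3)
A(p) = -7*√p/3 (A(p) = (-5/3 + (⅔)*(-1))*√p = (-5/3 - ⅔)*√p = -7*√p/3)
(A(-11) - (-82 - 1*(-238)))*(-654 + ((343 - 427) - 383)) = (-7*I*√11/3 - (-82 - 1*(-238)))*(-654 + ((343 - 427) - 383)) = (-7*I*√11/3 - (-82 + 238))*(-654 + (-84 - 383)) = (-7*I*√11/3 - 1*156)*(-654 - 467) = (-7*I*√11/3 - 156)*(-1121) = (-156 - 7*I*√11/3)*(-1121) = 174876 + 7847*I*√11/3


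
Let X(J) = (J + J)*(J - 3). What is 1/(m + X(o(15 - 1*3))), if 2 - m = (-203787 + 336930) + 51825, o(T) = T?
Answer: -1/184750 ≈ -5.4127e-6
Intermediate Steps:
X(J) = 2*J*(-3 + J) (X(J) = (2*J)*(-3 + J) = 2*J*(-3 + J))
m = -184966 (m = 2 - ((-203787 + 336930) + 51825) = 2 - (133143 + 51825) = 2 - 1*184968 = 2 - 184968 = -184966)
1/(m + X(o(15 - 1*3))) = 1/(-184966 + 2*(15 - 1*3)*(-3 + (15 - 1*3))) = 1/(-184966 + 2*(15 - 3)*(-3 + (15 - 3))) = 1/(-184966 + 2*12*(-3 + 12)) = 1/(-184966 + 2*12*9) = 1/(-184966 + 216) = 1/(-184750) = -1/184750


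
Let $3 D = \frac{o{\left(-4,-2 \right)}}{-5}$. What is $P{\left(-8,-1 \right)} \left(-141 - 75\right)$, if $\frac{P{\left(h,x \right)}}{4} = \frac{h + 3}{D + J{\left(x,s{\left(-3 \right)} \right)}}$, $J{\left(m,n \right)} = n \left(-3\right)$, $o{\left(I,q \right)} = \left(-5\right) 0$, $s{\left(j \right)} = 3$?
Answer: $-480$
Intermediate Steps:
$o{\left(I,q \right)} = 0$
$J{\left(m,n \right)} = - 3 n$
$D = 0$ ($D = \frac{0 \frac{1}{-5}}{3} = \frac{0 \left(- \frac{1}{5}\right)}{3} = \frac{1}{3} \cdot 0 = 0$)
$P{\left(h,x \right)} = - \frac{4}{3} - \frac{4 h}{9}$ ($P{\left(h,x \right)} = 4 \frac{h + 3}{0 - 9} = 4 \frac{3 + h}{0 - 9} = 4 \frac{3 + h}{-9} = 4 \left(3 + h\right) \left(- \frac{1}{9}\right) = 4 \left(- \frac{1}{3} - \frac{h}{9}\right) = - \frac{4}{3} - \frac{4 h}{9}$)
$P{\left(-8,-1 \right)} \left(-141 - 75\right) = \left(- \frac{4}{3} - - \frac{32}{9}\right) \left(-141 - 75\right) = \left(- \frac{4}{3} + \frac{32}{9}\right) \left(-141 - 75\right) = \frac{20}{9} \left(-216\right) = -480$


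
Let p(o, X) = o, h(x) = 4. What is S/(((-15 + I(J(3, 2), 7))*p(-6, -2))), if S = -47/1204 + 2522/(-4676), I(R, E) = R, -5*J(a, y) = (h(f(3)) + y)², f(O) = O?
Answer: -193825/44637096 ≈ -0.0043422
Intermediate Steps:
J(a, y) = -(4 + y)²/5
S = -116295/201068 (S = -47*1/1204 + 2522*(-1/4676) = -47/1204 - 1261/2338 = -116295/201068 ≈ -0.57839)
S/(((-15 + I(J(3, 2), 7))*p(-6, -2))) = -116295*(-1/(6*(-15 - (4 + 2)²/5)))/201068 = -116295*(-1/(6*(-15 - ⅕*6²)))/201068 = -116295*(-1/(6*(-15 - ⅕*36)))/201068 = -116295*(-1/(6*(-15 - 36/5)))/201068 = -116295/(201068*((-111/5*(-6)))) = -116295/(201068*666/5) = -116295/201068*5/666 = -193825/44637096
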